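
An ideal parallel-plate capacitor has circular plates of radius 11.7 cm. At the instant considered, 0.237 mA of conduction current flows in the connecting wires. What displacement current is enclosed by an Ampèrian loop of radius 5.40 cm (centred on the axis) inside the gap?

Between the plates the displacement current equals the wire current: I_d = 0.237 mA = 2.37×10^-4 A.
The field is uniform, so I_d,enc = I_d (r/R)² = (2.37×10^-4)(5.40/11.7)² = 5.05×10^-5 A.

5.05×10^-5 A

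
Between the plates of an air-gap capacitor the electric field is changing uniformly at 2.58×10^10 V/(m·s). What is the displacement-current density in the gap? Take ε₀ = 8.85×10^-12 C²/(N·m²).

The displacement-current density is ε₀ ∂E/∂t = (8.85×10^-12)(2.58×10^10) = 0.228 A/m².

0.228 A/m²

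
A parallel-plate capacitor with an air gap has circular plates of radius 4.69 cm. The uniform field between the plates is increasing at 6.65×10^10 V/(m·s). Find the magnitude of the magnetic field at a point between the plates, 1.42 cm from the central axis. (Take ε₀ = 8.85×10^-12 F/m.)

Total displacement current: I_d = ε₀(πR²)(dE/dt) = (8.85×10^-12)(6.910×10^-3)(6.65×10^10) = 4.067×10^-3 A.
∮B·dl = μ₀ I_d,enc with I_d,enc = I_d r²/R² = 3.728×10^-4 A; so B = μ₀ I_d,enc/(2πr) = 5.25×10^-9 T.

5.25×10^-9 T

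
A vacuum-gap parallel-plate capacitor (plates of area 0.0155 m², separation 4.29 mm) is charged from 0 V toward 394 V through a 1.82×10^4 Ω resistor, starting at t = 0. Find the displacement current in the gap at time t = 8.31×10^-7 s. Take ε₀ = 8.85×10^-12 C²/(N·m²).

5.19×10^-3 A

C = ε₀A/d = (8.85×10^-12)(0.0155)/(4.29×10^-3) = 3.198×10^-11 F and τ = RC = 5.820×10^-7 s. I_d in the gap equals the RC charging current.
I_d(t) = (V₀/R) e^(−t/τ) = 0.02165 · e^(−1.428) = 5.19×10^-3 A.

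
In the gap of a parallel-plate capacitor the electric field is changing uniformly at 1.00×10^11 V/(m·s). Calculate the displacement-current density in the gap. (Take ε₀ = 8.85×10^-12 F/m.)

0.885 A/m²

J_d = ε₀ ∂E/∂t, so J_d = 0.885 A/m².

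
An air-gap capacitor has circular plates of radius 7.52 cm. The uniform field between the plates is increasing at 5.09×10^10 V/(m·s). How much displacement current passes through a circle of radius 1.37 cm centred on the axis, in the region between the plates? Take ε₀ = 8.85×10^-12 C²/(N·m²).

2.66×10^-4 A

Through the whole plate area (πR² = 0.01777 m²), I_d = ε₀ πR² dE/dt = 8.005×10^-3 A.
Through an area πr² the displacement current is I_d·(πr²/πR²) = I_d (r/R)² = 2.66×10^-4 A.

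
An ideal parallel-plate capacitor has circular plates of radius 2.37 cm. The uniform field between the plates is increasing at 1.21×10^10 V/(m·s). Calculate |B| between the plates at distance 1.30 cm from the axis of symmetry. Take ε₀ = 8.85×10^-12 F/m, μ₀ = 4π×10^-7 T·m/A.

Through the whole plate area (πR² = 1.765×10^-3 m²), I_d = ε₀ πR² dE/dt = 1.890×10^-4 A.
∮B·dl = μ₀ I_d,enc with I_d,enc = I_d r²/R² = 5.687×10^-5 A; so B = μ₀ I_d,enc/(2πr) = 8.75×10^-10 T.

8.75×10^-10 T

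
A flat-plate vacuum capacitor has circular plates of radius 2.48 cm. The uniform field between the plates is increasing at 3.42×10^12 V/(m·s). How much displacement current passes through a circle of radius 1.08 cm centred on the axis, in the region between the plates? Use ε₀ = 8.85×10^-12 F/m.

Total displacement current: I_d = ε₀(πR²)(dE/dt) = (8.85×10^-12)(1.932×10^-3)(3.42×10^12) = 0.05848 A.
Since J_d is uniform, the enclosed fraction is (r/R)² = 0.1896, giving I_d,enc = 0.0111 A.

0.0111 A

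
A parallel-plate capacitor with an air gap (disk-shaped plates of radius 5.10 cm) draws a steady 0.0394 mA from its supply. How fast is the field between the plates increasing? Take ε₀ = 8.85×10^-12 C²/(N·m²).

5.45×10^8 V/(m·s)

By continuity, I_d in the gap equals the 0.0394 mA flowing in the wire.
Inverting I_d = ε₀ A dE/dt gives dE/dt = 3.94×10^-5 / (8.85×10^-12 · 8.171×10^-3) = 5.45×10^8 V/(m·s).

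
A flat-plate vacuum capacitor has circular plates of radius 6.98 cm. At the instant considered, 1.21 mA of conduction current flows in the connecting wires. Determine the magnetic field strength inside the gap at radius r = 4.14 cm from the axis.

2.06×10^-9 T

By continuity the displacement current in the gap matches the conduction current: I_d = 1.21×10^-3 A.
For r < R the Ampère–Maxwell law gives B(2πr) = μ₀ I_d (r²/R²), so B = μ₀ I_d r/(2πR²) = (4π×10^-7)(1.21×10^-3)(0.0414)/(2π·0.0698²) = 2.06×10^-9 T.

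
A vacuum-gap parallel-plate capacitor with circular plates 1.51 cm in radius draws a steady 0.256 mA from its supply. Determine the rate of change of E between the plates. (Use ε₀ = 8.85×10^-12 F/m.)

The displacement current between the plates equals the conduction current, I_d = 0.256 mA.
Inverting I_d = ε₀ A dE/dt gives dE/dt = 2.56×10^-4 / (8.85×10^-12 · 7.163×10^-4) = 4.04×10^10 V/(m·s).

4.04×10^10 V/(m·s)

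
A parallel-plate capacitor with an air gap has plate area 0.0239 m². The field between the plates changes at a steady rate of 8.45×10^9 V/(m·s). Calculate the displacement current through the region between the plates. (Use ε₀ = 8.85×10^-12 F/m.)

With a uniform field, Φ_E = EA, so I_d = ε₀ A dE/dt = 1.79×10^-3 A.

1.79×10^-3 A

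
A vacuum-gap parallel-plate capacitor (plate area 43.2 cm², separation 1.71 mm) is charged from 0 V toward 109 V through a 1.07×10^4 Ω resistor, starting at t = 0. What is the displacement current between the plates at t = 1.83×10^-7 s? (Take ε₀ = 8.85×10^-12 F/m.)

4.74×10^-3 A

C = ε₀A/d = (8.85×10^-12)(4.32×10^-3)/(1.71×10^-3) = 2.236×10^-11 F and τ = RC = 2.393×10^-7 s. I_d in the gap equals the RC charging current.
I_d(t) = (V₀/R) e^(−t/τ) = 0.01019 · e^(−0.7647) = 4.74×10^-3 A.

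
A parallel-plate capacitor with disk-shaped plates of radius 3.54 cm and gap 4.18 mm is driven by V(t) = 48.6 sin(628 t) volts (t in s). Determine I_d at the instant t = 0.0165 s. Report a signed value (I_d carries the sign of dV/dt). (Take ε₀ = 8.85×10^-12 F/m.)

-1.51×10^-7 A

dV/dt = (48.6)(628)·cos(10.362) = -1.807×10^4 V/s.
I_d = C dV/dt with C = ε₀A/d = (8.85×10^-12)(3.937×10^-3)/(4.18×10^-3) = 8.336×10^-12 F, so I_d = (8.336×10^-12)(-1.807×10^4) = -1.51×10^-7 A.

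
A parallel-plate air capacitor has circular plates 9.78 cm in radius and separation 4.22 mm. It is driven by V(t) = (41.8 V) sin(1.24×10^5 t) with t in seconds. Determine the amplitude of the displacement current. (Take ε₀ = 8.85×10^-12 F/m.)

3.27×10^-4 A

C = ε₀A/d = (8.85×10^-12)(0.03005)/(4.22×10^-3) = 6.302×10^-11 F; ω = 1.24×10^5 rad/s.
I_d = C dV/dt, so |I_d|_max = C V₀ ω = (6.302×10^-11)(41.8)(1.24×10^5) = 3.27×10^-4 A.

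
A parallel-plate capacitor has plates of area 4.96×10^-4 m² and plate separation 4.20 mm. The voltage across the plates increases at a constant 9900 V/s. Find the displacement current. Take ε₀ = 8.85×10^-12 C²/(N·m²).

The displacement current equals the charging current C dV/dt. With C = ε₀A/d = (8.85×10^-12)(4.96×10^-4)/(4.20×10^-3) = 1.045×10^-12 F, I_d = (1.045×10^-12)(9900) = 1.03×10^-8 A.

1.03×10^-8 A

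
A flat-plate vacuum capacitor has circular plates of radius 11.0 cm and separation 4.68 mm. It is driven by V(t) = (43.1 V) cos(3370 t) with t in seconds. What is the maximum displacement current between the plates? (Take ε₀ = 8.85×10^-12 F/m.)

C = ε₀A/d = (8.85×10^-12)(0.03801)/(4.68×10^-3) = 7.188×10^-11 F; ω = 3370 rad/s.
I_d = C dV/dt, so |I_d|_max = C V₀ ω = (7.188×10^-11)(43.1)(3370) = 1.04×10^-5 A.

1.04×10^-5 A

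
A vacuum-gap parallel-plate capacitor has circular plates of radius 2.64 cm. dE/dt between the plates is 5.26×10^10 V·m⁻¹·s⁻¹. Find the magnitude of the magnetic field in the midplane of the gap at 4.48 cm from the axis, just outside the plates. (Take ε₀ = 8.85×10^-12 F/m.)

4.55×10^-9 T

Through the whole plate area (πR² = 2.190×10^-3 m²), I_d = ε₀ πR² dE/dt = 1.019×10^-3 A.
Outside the plates the loop encloses all of I_d, so B·2πr = μ₀ I_d and B = 4.55×10^-9 T.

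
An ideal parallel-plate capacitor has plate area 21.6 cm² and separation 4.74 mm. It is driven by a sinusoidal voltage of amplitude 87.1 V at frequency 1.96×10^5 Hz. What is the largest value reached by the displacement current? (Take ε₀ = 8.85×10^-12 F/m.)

The displacement current equals the conduction current C dV/dt, which peaks at C V₀ ω.
With C = ε₀A/d = (8.85×10^-12)(2.16×10^-3)/(4.74×10^-3) = 4.033×10^-12 F and ω = 2πf = 1.232×10^6 rad/s, I_d,max = (4.033×10^-12)(87.1)(1.232×10^6) = 4.33×10^-4 A.

4.33×10^-4 A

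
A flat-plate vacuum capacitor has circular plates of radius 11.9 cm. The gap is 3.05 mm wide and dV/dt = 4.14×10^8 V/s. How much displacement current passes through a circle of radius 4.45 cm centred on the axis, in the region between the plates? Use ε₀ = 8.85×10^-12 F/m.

With E = V/d, dE/dt = 1.357×10^11 V/(m·s) and πR² = 0.04449 m², giving I_d = ε₀ πR² dE/dt = 0.05343 A.
Through an area πr² the displacement current is I_d·(πr²/πR²) = I_d (r/R)² = 7.47×10^-3 A.

7.47×10^-3 A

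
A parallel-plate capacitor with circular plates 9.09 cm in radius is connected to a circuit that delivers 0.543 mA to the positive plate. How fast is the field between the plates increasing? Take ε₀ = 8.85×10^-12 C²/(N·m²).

The displacement current between the plates equals the conduction current, I_d = 0.543 mA.
Since I_d = ε₀ A dE/dt, dE/dt = I_d/(ε₀A) = (5.43×10^-4)/((8.85×10^-12)(0.02596)) = 2.36×10^9 V/(m·s).

2.36×10^9 V/(m·s)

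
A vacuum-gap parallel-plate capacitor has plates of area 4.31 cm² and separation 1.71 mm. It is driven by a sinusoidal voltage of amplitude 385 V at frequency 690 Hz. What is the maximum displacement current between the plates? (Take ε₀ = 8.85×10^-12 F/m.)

3.72×10^-6 A

The displacement current equals the conduction current C dV/dt, which peaks at C V₀ ω.
With C = ε₀A/d = (8.85×10^-12)(4.31×10^-4)/(1.71×10^-3) = 2.231×10^-12 F and ω = 2πf = 4335 rad/s, I_d,max = (2.231×10^-12)(385)(4335) = 3.72×10^-6 A.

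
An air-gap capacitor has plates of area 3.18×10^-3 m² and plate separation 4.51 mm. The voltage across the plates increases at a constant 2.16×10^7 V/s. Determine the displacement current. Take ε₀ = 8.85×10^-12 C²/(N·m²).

1.35×10^-4 A

The field between the plates is E = V/d, so dE/dt = (2.16×10^7)/(4.51×10^-3 m) = 4.789×10^9 V/(m·s).
I_d = ε₀ A (dE/dt) = (8.85×10^-12)(3.18×10^-3)(4.789×10^9) = 1.35×10^-4 A.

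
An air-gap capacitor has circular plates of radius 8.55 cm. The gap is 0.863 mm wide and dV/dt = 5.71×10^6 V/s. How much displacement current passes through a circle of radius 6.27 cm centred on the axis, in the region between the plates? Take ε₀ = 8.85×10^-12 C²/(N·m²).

7.23×10^-4 A

With E = V/d, dE/dt = 6.616×10^9 V/(m·s) and πR² = 0.02297 m², giving I_d = ε₀ πR² dE/dt = 1.345×10^-3 A.
The field is uniform, so I_d,enc = I_d (r/R)² = (1.345×10^-3)(6.27/8.55)² = 7.23×10^-4 A.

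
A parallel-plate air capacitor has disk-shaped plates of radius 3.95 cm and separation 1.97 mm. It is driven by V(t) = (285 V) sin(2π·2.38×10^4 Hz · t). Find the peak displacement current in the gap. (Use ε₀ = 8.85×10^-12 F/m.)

9.38×10^-4 A

C = ε₀A/d = (8.85×10^-12)(4.902×10^-3)/(1.97×10^-3) = 2.202×10^-11 F; ω = 2πf = 1.495×10^5 rad/s.
I_d = C dV/dt, so |I_d|_max = C V₀ ω = (2.202×10^-11)(285)(1.495×10^5) = 9.38×10^-4 A.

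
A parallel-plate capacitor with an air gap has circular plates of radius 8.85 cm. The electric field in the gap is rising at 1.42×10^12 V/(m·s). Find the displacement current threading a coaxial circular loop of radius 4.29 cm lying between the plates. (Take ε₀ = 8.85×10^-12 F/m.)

I_d = ε₀ dΦ_E/dt = ε₀ πR² (dE/dt) = (8.85×10^-12)(0.02461)(1.42×10^12) = 0.3093 A through the full plate area.
The field is uniform, so I_d,enc = I_d (r/R)² = (0.3093)(4.29/8.85)² = 0.0727 A.

0.0727 A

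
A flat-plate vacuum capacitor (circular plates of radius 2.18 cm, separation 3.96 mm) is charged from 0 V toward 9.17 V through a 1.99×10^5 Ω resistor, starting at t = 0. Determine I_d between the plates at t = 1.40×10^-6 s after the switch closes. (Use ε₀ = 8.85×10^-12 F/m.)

With C = ε₀A/d = (8.85×10^-12)(1.493×10^-3)/(3.96×10^-3) = 3.337×10^-12 F, the time constant is τ = RC = 6.641×10^-7 s, so t/τ = 2.108 and e^(−t/τ) = 0.1215.
I_d = I_cond = (V₀/R) e^(−t/τ) = (4.608×10^-5)(0.1215) = 5.60×10^-6 A.

5.60×10^-6 A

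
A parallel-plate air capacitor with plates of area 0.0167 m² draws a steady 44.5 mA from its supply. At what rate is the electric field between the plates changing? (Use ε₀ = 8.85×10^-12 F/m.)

By continuity, I_d in the gap equals the 44.5 mA flowing in the wire.
Then dE/dt = I_d/(ε₀A) = 3.01×10^11 V/(m·s).

3.01×10^11 V/(m·s)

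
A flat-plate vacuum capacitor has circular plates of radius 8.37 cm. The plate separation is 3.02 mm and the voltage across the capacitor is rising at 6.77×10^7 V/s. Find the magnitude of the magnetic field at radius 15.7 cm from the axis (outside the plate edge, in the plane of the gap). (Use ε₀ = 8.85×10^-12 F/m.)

5.56×10^-9 T

I_d = C dV/dt with C = ε₀πR²/d = 6.450×10^-11 F, so I_d = (6.450×10^-11)(6.77×10^7) = 4.367×10^-3 A.
With r > R the enclosed displacement current is the full I_d; B = μ₀ I_d / (2πr) = 5.56×10^-9 T.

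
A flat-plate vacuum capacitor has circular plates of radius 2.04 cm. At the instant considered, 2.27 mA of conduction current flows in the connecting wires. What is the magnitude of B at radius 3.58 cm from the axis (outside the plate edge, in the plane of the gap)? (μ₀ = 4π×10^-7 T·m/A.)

By continuity the displacement current in the gap matches the conduction current: I_d = 2.27×10^-3 A.
For r ≥ R the full I_d is enclosed: B = μ₀ I_d/(2πr) = (4π×10^-7)(2.27×10^-3)/(2π·0.0358) = 1.27×10^-8 T.

1.27×10^-8 T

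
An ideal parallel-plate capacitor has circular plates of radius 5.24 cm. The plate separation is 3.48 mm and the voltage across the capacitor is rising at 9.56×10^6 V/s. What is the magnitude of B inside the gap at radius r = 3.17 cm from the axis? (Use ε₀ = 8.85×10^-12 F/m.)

I_d = C dV/dt with C = ε₀πR²/d = 2.194×10^-11 F, so I_d = (2.194×10^-11)(9.56×10^6) = 2.097×10^-4 A.
∮B·dl = μ₀ I_d,enc with I_d,enc = I_d r²/R² = 7.675×10^-5 A; so B = μ₀ I_d,enc/(2πr) = 4.84×10^-10 T.

4.84×10^-10 T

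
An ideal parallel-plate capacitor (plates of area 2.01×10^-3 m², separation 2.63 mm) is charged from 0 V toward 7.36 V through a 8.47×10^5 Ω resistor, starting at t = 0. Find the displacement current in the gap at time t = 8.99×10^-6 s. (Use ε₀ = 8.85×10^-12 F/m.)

1.81×10^-6 A

With C = ε₀A/d = (8.85×10^-12)(2.01×10^-3)/(2.63×10^-3) = 6.764×10^-12 F, the time constant is τ = RC = 5.729×10^-6 s, so t/τ = 1.569 and e^(−t/τ) = 0.2083.
I_d = I_cond = (V₀/R) e^(−t/τ) = (8.689×10^-6)(0.2083) = 1.81×10^-6 A.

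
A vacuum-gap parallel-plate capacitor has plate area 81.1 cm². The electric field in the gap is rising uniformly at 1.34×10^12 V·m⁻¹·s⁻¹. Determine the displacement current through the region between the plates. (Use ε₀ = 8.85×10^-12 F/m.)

0.0962 A

With a uniform field, Φ_E = EA, so I_d = ε₀ A dE/dt = 0.0962 A.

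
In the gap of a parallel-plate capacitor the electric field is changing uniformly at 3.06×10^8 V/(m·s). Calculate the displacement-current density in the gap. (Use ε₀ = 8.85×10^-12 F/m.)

J_d = ε₀ dE/dt = (8.85×10^-12)(3.06×10^8) = 2.71×10^-3 A/m².

2.71×10^-3 A/m²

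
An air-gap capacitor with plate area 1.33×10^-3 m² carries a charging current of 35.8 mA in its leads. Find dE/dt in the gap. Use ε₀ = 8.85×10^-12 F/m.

3.04×10^12 V/(m·s)

By continuity, I_d in the gap equals the 35.8 mA flowing in the wire.
Since I_d = ε₀ A dE/dt, dE/dt = I_d/(ε₀A) = (0.0358)/((8.85×10^-12)(1.33×10^-3)) = 3.04×10^12 V/(m·s).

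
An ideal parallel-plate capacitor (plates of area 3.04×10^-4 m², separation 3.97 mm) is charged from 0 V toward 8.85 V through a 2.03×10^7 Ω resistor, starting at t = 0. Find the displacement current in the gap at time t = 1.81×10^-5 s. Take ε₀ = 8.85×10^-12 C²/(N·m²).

With C = ε₀A/d = (8.85×10^-12)(3.04×10^-4)/(3.97×10^-3) = 6.777×10^-13 F, the time constant is τ = RC = 1.376×10^-5 s, so t/τ = 1.315 and e^(−t/τ) = 0.2685.
I_d = I_cond = (V₀/R) e^(−t/τ) = (4.360×10^-7)(0.2685) = 1.17×10^-7 A.

1.17×10^-7 A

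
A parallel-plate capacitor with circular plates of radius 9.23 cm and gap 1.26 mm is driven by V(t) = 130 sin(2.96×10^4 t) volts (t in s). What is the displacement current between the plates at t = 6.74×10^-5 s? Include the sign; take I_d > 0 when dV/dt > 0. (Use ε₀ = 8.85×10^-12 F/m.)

C = ε₀A/d = (8.85×10^-12)(0.02676)/(1.26×10^-3) = 1.880×10^-10 F. dV/dt = V₀ω·cos(ωt); at ωt = 1.99504 rad this factor is -0.4116.
I_d = C dV/dt = (1.880×10^-10)(130)(2.96×10^4)(-0.4116) = -2.98×10^-4 A.

-2.98×10^-4 A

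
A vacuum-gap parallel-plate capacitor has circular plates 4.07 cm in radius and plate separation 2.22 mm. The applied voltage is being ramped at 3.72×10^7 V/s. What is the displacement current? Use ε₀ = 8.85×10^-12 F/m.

E = V/d so dE/dt = (dV/dt)/d = 1.676×10^10 V/(m·s), and I_d = ε₀ A dE/dt = (8.85×10^-12)(5.204×10^-3)(1.676×10^10) = 7.72×10^-4 A.

7.72×10^-4 A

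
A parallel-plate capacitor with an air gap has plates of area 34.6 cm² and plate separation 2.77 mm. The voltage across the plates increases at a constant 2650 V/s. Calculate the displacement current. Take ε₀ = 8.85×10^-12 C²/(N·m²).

2.93×10^-8 A

The displacement current equals the charging current C dV/dt. With C = ε₀A/d = (8.85×10^-12)(3.46×10^-3)/(2.77×10^-3) = 1.105×10^-11 F, I_d = (1.105×10^-11)(2650) = 2.93×10^-8 A.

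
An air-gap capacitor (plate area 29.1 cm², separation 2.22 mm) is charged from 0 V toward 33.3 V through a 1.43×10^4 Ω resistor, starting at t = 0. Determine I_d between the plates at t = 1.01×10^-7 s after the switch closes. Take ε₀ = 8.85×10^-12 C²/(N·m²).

With C = ε₀A/d = (8.85×10^-12)(2.91×10^-3)/(2.22×10^-3) = 1.160×10^-11 F, the time constant is τ = RC = 1.659×10^-7 s, so t/τ = 0.6088 and e^(−t/τ) = 0.5440.
I_d = I_cond = (V₀/R) e^(−t/τ) = (2.329×10^-3)(0.5440) = 1.27×10^-3 A.

1.27×10^-3 A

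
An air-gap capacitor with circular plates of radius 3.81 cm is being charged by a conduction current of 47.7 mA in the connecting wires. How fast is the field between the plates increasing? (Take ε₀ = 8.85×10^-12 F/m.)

1.18×10^12 V/(m·s)

The displacement current between the plates equals the conduction current, I_d = 47.7 mA.
Since I_d = ε₀ A dE/dt, dE/dt = I_d/(ε₀A) = (0.0477)/((8.85×10^-12)(4.560×10^-3)) = 1.18×10^12 V/(m·s).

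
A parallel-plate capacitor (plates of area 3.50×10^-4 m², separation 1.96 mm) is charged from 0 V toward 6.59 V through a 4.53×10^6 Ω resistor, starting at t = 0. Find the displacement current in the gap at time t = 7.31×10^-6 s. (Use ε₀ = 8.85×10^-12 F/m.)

C = ε₀A/d = (8.85×10^-12)(3.50×10^-4)/(1.96×10^-3) = 1.580×10^-12 F and τ = RC = 7.157×10^-6 s. I_d in the gap equals the RC charging current.
I_d(t) = (V₀/R) e^(−t/τ) = 1.455×10^-6 · e^(−1.021) = 5.24×10^-7 A.

5.24×10^-7 A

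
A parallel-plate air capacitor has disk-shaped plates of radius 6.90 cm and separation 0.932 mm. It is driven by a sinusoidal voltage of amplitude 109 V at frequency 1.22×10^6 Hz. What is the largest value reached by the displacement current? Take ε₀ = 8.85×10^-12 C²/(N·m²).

(dE/dt)_max = V₀ω/d = 8.964×10^11 V/(m·s); ω = 2πf = 7.665×10^6 rad/s.
I_d,max = ε₀ A (dE/dt)_max = (8.85×10^-12)(0.01496)(8.964×10^11) = 0.119 A.

0.119 A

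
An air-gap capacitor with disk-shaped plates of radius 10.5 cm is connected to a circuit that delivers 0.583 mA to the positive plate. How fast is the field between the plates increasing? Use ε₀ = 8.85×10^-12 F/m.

1.90×10^9 V/(m·s)

The displacement current between the plates equals the conduction current, I_d = 0.583 mA.
Then dE/dt = I_d/(ε₀A) = 1.90×10^9 V/(m·s).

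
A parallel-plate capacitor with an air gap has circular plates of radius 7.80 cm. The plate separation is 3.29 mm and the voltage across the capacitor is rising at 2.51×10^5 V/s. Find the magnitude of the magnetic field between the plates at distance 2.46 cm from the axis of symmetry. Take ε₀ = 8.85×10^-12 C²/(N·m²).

1.04×10^-11 T

dE/dt = (dV/dt)/d = 7.629×10^7 V/(m·s); I_d = ε₀(πR²)(dE/dt) = (8.85×10^-12)(0.01911)(7.629×10^7) = 1.290×10^-5 A.
An Ampèrian loop of radius r encloses a fraction (r/R)² of I_d. Then B·2πr = μ₀ I_d (r/R)², giving B = μ₀ I_d r/(2πR²) = 1.04×10^-11 T.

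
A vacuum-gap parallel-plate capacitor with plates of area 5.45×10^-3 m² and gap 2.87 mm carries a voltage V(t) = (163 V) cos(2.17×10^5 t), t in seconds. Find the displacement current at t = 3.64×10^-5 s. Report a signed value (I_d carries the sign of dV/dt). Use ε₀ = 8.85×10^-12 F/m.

C = ε₀A/d = (8.85×10^-12)(5.45×10^-3)/(2.87×10^-3) = 1.681×10^-11 F. dV/dt = V₀ω·−sin(ωt); at ωt = 7.8988 rad this factor is -0.9990.
I_d = C dV/dt = (1.681×10^-11)(163)(2.17×10^5)(-0.9990) = -5.94×10^-4 A.

-5.94×10^-4 A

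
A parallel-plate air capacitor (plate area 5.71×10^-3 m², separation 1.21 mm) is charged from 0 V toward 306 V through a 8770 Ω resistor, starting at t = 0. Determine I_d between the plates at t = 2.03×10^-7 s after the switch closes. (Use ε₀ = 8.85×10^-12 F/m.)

0.0200 A

C = ε₀A/d = (8.85×10^-12)(5.71×10^-3)/(1.21×10^-3) = 4.176×10^-11 F, so τ = RC = 3.662×10^-7 s.
The conduction current is I(t) = (V₀/R) e^(−t/τ), and the displacement current between the plates equals it.
t/τ = 0.5543; I_d = (306/8770) · e^(−0.5543) = (0.03489)(0.5745) = 0.0200 A.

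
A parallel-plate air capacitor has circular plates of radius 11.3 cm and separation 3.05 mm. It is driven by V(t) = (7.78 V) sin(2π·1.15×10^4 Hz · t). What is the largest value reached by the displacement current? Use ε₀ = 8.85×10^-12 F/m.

6.54×10^-5 A

(dE/dt)_max = V₀ω/d = 1.843×10^8 V/(m·s); ω = 2πf = 7.226×10^4 rad/s.
I_d,max = ε₀ A (dE/dt)_max = (8.85×10^-12)(0.04011)(1.843×10^8) = 6.54×10^-5 A.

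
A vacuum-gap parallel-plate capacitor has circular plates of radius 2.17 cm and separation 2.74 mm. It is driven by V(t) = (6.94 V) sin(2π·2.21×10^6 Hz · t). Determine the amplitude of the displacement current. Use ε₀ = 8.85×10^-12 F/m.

(dE/dt)_max = V₀ω/d = 3.518×10^10 V/(m·s); ω = 2πf = 1.389×10^7 rad/s.
I_d,max = ε₀ A (dE/dt)_max = (8.85×10^-12)(1.479×10^-3)(3.518×10^10) = 4.60×10^-4 A.

4.60×10^-4 A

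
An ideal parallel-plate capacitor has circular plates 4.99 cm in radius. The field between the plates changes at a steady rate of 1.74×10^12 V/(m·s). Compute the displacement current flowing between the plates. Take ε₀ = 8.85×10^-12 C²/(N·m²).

The displacement current is ε₀ times dΦ_E/dt = ε₀ A dE/dt = (8.85×10^-12)(7.823×10^-3)(1.74×10^12) = 0.120 A.

0.120 A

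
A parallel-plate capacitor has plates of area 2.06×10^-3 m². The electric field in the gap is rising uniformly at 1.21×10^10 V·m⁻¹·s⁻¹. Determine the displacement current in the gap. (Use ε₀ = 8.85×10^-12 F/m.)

The displacement current is ε₀ times dΦ_E/dt = ε₀ A dE/dt = (8.85×10^-12)(2.06×10^-3)(1.21×10^10) = 2.21×10^-4 A.

2.21×10^-4 A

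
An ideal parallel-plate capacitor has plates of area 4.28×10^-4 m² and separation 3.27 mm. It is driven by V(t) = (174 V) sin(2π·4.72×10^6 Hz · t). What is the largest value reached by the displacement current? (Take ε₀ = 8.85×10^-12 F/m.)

5.98×10^-3 A

(dE/dt)_max = V₀ω/d = 1.578×10^12 V/(m·s); ω = 2πf = 2.966×10^7 rad/s.
I_d,max = ε₀ A (dE/dt)_max = (8.85×10^-12)(4.28×10^-4)(1.578×10^12) = 5.98×10^-3 A.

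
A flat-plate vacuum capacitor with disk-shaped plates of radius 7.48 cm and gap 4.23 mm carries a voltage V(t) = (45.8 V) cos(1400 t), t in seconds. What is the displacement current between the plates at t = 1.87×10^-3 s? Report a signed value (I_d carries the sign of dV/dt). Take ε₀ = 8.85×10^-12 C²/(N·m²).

-1.18×10^-6 A

C = ε₀A/d = (8.85×10^-12)(0.01758)/(4.23×10^-3) = 3.678×10^-11 F. dV/dt = V₀ω·−sin(ωt); at ωt = 2.618 rad this factor is -0.5000.
I_d = C dV/dt = (3.678×10^-11)(45.8)(1400)(-0.5000) = -1.18×10^-6 A.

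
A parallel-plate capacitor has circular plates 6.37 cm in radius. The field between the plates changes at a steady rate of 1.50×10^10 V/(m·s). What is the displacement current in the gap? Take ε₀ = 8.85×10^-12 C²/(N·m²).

1.69×10^-3 A

I_d = ε₀ A (dE/dt) = (8.85×10^-12)(0.01275 m²)(1.50×10^10) = 1.69×10^-3 A.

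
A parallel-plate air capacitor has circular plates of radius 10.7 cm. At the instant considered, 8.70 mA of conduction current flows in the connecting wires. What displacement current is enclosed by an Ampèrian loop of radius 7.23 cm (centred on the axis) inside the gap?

3.97×10^-3 A

Between the plates the displacement current equals the wire current: I_d = 8.70 mA = 8.70×10^-3 A.
Through an area πr² the displacement current is I_d·(πr²/πR²) = I_d (r/R)² = 3.97×10^-3 A.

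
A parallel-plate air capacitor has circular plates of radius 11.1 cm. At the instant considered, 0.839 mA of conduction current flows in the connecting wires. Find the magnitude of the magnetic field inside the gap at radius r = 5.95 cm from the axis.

No conduction current crosses the gap, so I_d there equals the 8.39×10^-4 A in the leads.
∮B·dl = μ₀ I_d,enc with I_d,enc = I_d r²/R² = 2.411×10^-4 A; so B = μ₀ I_d,enc/(2πr) = 8.10×10^-10 T.

8.10×10^-10 T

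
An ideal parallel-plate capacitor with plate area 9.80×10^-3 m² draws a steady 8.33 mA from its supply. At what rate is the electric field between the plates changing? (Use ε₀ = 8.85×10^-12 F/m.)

9.60×10^10 V/(m·s)

Charge continuity gives I_d = I = 8.33×10^-3 A between the plates.
Then dE/dt = I_d/(ε₀A) = 9.60×10^10 V/(m·s).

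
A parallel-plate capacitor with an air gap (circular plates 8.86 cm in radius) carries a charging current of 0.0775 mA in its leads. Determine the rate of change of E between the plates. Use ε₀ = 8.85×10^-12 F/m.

3.55×10^8 V/(m·s)

By continuity, I_d in the gap equals the 0.0775 mA flowing in the wire.
Since I_d = ε₀ A dE/dt, dE/dt = I_d/(ε₀A) = (7.75×10^-5)/((8.85×10^-12)(0.02466)) = 3.55×10^8 V/(m·s).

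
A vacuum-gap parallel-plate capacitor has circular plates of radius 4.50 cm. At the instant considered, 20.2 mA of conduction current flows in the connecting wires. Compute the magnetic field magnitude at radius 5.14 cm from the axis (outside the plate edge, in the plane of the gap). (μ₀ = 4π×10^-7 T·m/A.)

No conduction current crosses the gap, so I_d there equals the 0.0202 A in the leads.
For r ≥ R the full I_d is enclosed: B = μ₀ I_d/(2πr) = (4π×10^-7)(0.0202)/(2π·0.0514) = 7.86×10^-8 T.

7.86×10^-8 T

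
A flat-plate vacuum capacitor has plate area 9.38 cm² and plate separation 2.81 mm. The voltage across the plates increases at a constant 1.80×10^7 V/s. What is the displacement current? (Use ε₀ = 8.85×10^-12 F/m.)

5.32×10^-5 A

The field between the plates is E = V/d, so dE/dt = (1.80×10^7)/(2.81×10^-3 m) = 6.406×10^9 V/(m·s).
I_d = ε₀ A (dE/dt) = (8.85×10^-12)(9.38×10^-4)(6.406×10^9) = 5.32×10^-5 A.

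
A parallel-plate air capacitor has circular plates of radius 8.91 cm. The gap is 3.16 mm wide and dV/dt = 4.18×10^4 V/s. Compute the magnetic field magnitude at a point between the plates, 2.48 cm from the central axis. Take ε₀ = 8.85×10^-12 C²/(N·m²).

I_d = C dV/dt with C = ε₀πR²/d = 6.985×10^-11 F, so I_d = (6.985×10^-11)(4.18×10^4) = 2.920×10^-6 A.
For r < R the Ampère–Maxwell law gives B(2πr) = μ₀ I_d (r²/R²), so B = μ₀ I_d r/(2πR²) = (4π×10^-7)(2.920×10^-6)(0.0248)/(2π·0.0891²) = 1.82×10^-12 T.

1.82×10^-12 T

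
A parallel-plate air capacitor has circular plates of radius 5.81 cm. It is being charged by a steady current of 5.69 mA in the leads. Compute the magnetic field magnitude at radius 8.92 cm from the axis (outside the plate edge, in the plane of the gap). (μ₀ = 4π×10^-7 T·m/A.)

1.28×10^-8 T

Between the plates the displacement current equals the wire current: I_d = 5.69 mA = 5.69×10^-3 A.
With r > R the enclosed displacement current is the full I_d; B = μ₀ I_d / (2πr) = 1.28×10^-8 T.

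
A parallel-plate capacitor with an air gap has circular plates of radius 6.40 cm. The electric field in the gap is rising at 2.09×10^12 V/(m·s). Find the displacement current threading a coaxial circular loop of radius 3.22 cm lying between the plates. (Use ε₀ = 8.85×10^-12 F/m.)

I_d = ε₀ dΦ_E/dt = ε₀ πR² (dE/dt) = (8.85×10^-12)(0.01287)(2.09×10^12) = 0.2380 A through the full plate area.
The field is uniform, so I_d,enc = I_d (r/R)² = (0.2380)(3.22/6.40)² = 0.0602 A.

0.0602 A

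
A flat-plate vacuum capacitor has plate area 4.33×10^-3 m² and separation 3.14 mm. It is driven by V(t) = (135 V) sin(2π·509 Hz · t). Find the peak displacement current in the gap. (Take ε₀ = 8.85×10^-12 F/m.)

C = ε₀A/d = (8.85×10^-12)(4.33×10^-3)/(3.14×10^-3) = 1.220×10^-11 F; ω = 2πf = 3198 rad/s.
I_d = C dV/dt, so |I_d|_max = C V₀ ω = (1.220×10^-11)(135)(3198) = 5.27×10^-6 A.

5.27×10^-6 A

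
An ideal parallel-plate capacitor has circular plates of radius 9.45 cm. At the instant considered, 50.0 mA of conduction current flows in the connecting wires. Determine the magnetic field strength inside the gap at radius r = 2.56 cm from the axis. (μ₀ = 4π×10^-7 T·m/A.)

No conduction current crosses the gap, so I_d there equals the 0.0500 A in the leads.
An Ampèrian loop of radius r encloses a fraction (r/R)² of I_d. Then B·2πr = μ₀ I_d (r/R)², giving B = μ₀ I_d r/(2πR²) = 2.87×10^-8 T.

2.87×10^-8 T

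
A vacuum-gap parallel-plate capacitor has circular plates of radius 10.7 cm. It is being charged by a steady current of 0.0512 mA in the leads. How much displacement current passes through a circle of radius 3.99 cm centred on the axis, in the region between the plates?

7.12×10^-6 A

No conduction current crosses the gap, so I_d there equals the 5.12×10^-5 A in the leads.
Through an area πr² the displacement current is I_d·(πr²/πR²) = I_d (r/R)² = 7.12×10^-6 A.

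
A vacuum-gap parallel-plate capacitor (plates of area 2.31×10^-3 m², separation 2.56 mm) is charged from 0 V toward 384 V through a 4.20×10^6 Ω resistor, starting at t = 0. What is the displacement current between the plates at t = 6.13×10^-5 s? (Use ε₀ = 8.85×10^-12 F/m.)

1.47×10^-5 A

With C = ε₀A/d = (8.85×10^-12)(2.31×10^-3)/(2.56×10^-3) = 7.986×10^-12 F, the time constant is τ = RC = 3.354×10^-5 s, so t/τ = 1.828 and e^(−t/τ) = 0.1607.
I_d = I_cond = (V₀/R) e^(−t/τ) = (9.143×10^-5)(0.1607) = 1.47×10^-5 A.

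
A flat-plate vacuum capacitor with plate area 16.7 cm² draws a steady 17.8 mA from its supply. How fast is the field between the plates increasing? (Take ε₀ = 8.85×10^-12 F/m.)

1.20×10^12 V/(m·s)

Charge continuity gives I_d = I = 0.0178 A between the plates.
Then dE/dt = I_d/(ε₀A) = 1.20×10^12 V/(m·s).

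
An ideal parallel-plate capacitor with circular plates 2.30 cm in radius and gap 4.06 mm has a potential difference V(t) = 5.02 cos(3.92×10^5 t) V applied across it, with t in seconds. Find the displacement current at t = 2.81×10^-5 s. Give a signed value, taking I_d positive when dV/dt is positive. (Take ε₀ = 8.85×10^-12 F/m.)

dV/dt = (5.02)(3.92×10^5)·−sin(11.0152) = 1.967×10^6 V/s.
I_d = C dV/dt with C = ε₀A/d = (8.85×10^-12)(1.662×10^-3)/(4.06×10^-3) = 3.623×10^-12 F, so I_d = (3.623×10^-12)(1.967×10^6) = 7.13×10^-6 A.

7.13×10^-6 A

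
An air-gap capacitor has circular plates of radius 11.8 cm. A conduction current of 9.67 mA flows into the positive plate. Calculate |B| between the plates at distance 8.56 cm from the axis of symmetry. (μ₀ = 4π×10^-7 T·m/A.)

By continuity the displacement current in the gap matches the conduction current: I_d = 9.67×10^-3 A.
For r < R the Ampère–Maxwell law gives B(2πr) = μ₀ I_d (r²/R²), so B = μ₀ I_d r/(2πR²) = (4π×10^-7)(9.67×10^-3)(0.0856)/(2π·0.118²) = 1.19×10^-8 T.

1.19×10^-8 T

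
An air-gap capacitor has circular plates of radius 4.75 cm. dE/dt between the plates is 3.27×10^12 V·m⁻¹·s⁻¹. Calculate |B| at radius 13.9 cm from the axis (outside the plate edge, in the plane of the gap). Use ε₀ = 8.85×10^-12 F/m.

Total displacement current: I_d = ε₀(πR²)(dE/dt) = (8.85×10^-12)(7.088×10^-3)(3.27×10^12) = 0.2051 A.
For r ≥ R the full I_d is enclosed: B = μ₀ I_d/(2πr) = (4π×10^-7)(0.2051)/(2π·0.139) = 2.95×10^-7 T.

2.95×10^-7 T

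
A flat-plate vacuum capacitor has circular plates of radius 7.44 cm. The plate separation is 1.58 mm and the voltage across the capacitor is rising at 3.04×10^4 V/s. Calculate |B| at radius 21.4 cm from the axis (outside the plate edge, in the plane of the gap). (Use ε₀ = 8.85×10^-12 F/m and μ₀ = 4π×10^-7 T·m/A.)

With E = V/d, dE/dt = 1.924×10^7 V/(m·s) and πR² = 0.01739 m², giving I_d = ε₀ πR² dE/dt = 2.961×10^-6 A.
For r ≥ R the full I_d is enclosed: B = μ₀ I_d/(2πr) = (4π×10^-7)(2.961×10^-6)/(2π·0.214) = 2.77×10^-12 T.

2.77×10^-12 T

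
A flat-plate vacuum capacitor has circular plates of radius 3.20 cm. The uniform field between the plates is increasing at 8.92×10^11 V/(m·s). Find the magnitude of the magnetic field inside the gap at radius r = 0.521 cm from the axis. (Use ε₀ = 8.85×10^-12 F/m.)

2.58×10^-8 T

I_d = ε₀ dΦ_E/dt = ε₀ πR² (dE/dt) = (8.85×10^-12)(3.217×10^-3)(8.92×10^11) = 0.02540 A through the full plate area.
For r < R the Ampère–Maxwell law gives B(2πr) = μ₀ I_d (r²/R²), so B = μ₀ I_d r/(2πR²) = (4π×10^-7)(0.02540)(5.21×10^-3)/(2π·0.0320²) = 2.58×10^-8 T.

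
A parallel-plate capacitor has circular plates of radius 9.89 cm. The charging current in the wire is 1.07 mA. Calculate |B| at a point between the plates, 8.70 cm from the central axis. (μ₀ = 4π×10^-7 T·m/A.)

Between the plates the displacement current equals the wire current: I_d = 1.07 mA = 1.07×10^-3 A.
An Ampèrian loop of radius r encloses a fraction (r/R)² of I_d. Then B·2πr = μ₀ I_d (r/R)², giving B = μ₀ I_d r/(2πR²) = 1.90×10^-9 T.

1.90×10^-9 T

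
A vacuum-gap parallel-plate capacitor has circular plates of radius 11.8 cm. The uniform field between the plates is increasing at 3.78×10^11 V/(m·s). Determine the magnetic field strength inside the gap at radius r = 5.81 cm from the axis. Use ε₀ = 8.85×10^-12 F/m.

1.22×10^-7 T

Total displacement current: I_d = ε₀(πR²)(dE/dt) = (8.85×10^-12)(0.04374)(3.78×10^11) = 0.1463 A.
An Ampèrian loop of radius r encloses a fraction (r/R)² of I_d. Then B·2πr = μ₀ I_d (r/R)², giving B = μ₀ I_d r/(2πR²) = 1.22×10^-7 T.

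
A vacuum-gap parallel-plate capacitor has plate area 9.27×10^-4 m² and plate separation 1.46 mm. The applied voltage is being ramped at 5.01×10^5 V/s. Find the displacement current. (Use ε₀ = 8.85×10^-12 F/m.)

The field between the plates is E = V/d, so dE/dt = (5.01×10^5)/(1.46×10^-3 m) = 3.432×10^8 V/(m·s).
I_d = ε₀ A (dE/dt) = (8.85×10^-12)(9.27×10^-4)(3.432×10^8) = 2.82×10^-6 A.

2.82×10^-6 A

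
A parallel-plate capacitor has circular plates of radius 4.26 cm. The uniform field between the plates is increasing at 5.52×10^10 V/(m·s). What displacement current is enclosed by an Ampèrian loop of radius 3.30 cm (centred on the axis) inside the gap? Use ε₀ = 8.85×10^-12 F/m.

I_d = ε₀ dΦ_E/dt = ε₀ πR² (dE/dt) = (8.85×10^-12)(5.701×10^-3)(5.52×10^10) = 2.785×10^-3 A through the full plate area.
The field is uniform, so I_d,enc = I_d (r/R)² = (2.785×10^-3)(3.30/4.26)² = 1.67×10^-3 A.

1.67×10^-3 A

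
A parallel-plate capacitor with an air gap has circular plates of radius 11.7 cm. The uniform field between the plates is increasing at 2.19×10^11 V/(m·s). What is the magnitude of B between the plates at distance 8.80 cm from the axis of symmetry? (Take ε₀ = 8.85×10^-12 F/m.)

1.07×10^-7 T

I_d = ε₀ dΦ_E/dt = ε₀ πR² (dE/dt) = (8.85×10^-12)(0.04301)(2.19×10^11) = 0.08336 A through the full plate area.
An Ampèrian loop of radius r encloses a fraction (r/R)² of I_d. Then B·2πr = μ₀ I_d (r/R)², giving B = μ₀ I_d r/(2πR²) = 1.07×10^-7 T.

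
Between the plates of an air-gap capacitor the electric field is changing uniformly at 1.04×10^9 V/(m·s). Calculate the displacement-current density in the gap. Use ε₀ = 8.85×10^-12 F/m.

9.20×10^-3 A/m²

J_d = ε₀ ∂E/∂t, so J_d = 9.20×10^-3 A/m².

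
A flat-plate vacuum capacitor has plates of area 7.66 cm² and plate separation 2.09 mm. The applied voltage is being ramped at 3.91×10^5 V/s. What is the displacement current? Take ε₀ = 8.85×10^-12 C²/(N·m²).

The displacement current equals the charging current C dV/dt. With C = ε₀A/d = (8.85×10^-12)(7.66×10^-4)/(2.09×10^-3) = 3.244×10^-12 F, I_d = (3.244×10^-12)(3.91×10^5) = 1.27×10^-6 A.

1.27×10^-6 A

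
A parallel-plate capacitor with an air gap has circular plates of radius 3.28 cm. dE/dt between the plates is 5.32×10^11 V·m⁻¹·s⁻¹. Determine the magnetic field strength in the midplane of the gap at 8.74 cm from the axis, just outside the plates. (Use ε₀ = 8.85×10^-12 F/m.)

3.64×10^-8 T

I_d = ε₀ dΦ_E/dt = ε₀ πR² (dE/dt) = (8.85×10^-12)(3.380×10^-3)(5.32×10^11) = 0.01591 A through the full plate area.
Outside the plates the loop encloses all of I_d, so B·2πr = μ₀ I_d and B = 3.64×10^-8 T.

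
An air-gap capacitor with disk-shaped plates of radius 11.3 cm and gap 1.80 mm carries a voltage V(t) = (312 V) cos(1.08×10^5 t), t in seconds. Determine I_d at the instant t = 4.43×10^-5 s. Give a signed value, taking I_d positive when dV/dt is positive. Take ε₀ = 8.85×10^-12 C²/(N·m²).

dV/dt = (312)(1.08×10^5)·−sin(4.7844) = 3.361×10^7 V/s.
I_d = C dV/dt with C = ε₀A/d = (8.85×10^-12)(0.04011)/(1.80×10^-3) = 1.972×10^-10 F, so I_d = (1.972×10^-10)(3.361×10^7) = 6.63×10^-3 A.

6.63×10^-3 A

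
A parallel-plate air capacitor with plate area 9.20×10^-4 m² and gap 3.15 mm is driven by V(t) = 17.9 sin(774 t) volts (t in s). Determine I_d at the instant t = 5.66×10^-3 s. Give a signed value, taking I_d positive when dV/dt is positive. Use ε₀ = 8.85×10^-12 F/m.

-1.17×10^-8 A

dE/dt = (V₀ω/d)·cos(ωt) with ωt = 4.38084 rad: (17.9)(774)(-0.3255)/(3.15×10^-3) = -1.432×10^6 V/(m·s).
I_d = ε₀ A dE/dt = (8.85×10^-12)(9.20×10^-4)(-1.432×10^6) = -1.17×10^-8 A.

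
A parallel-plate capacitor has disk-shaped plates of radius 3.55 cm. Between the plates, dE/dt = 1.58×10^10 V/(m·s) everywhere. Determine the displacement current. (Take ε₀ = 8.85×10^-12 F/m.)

5.54×10^-4 A

I_d = ε₀ A (dE/dt) = (8.85×10^-12)(3.959×10^-3 m²)(1.58×10^10) = 5.54×10^-4 A.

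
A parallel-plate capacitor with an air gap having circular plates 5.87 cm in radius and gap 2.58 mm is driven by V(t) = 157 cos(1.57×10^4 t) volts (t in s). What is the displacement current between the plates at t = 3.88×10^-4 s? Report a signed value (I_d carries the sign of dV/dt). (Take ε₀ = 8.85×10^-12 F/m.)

dV/dt = (157)(1.57×10^4)·−sin(6.0916) = 4.694×10^5 V/s.
I_d = C dV/dt with C = ε₀A/d = (8.85×10^-12)(0.01082)/(2.58×10^-3) = 3.712×10^-11 F, so I_d = (3.712×10^-11)(4.694×10^5) = 1.74×10^-5 A.

1.74×10^-5 A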